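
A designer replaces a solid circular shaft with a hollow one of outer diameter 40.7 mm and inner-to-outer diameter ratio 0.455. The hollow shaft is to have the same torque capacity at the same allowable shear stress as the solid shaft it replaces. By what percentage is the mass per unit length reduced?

Equal τ_max and T ⇒ the solid shaft needs d_s³ = d_o³(1−k⁴), so d_s = 40.7·(1−0.455⁴)^(1/3) = 40.11 mm.
Area ratio A_h/A_s = d_o²(1−k²)/d_s² = (1−k²)/(1−k⁴)^(2/3) = 0.8165.
Mass saving = 1 − 0.8165 = 18.4 %.

18.4 %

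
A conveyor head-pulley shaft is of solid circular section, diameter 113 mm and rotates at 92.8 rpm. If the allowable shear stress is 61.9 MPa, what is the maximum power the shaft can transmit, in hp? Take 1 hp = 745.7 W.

J = πd⁴/32 = π(0.113)⁴/32 = 1.601×10^-5 m⁴.
T_max = τ_allow·J/r = 6.19×10^7 × 1.601×10^-5 / 0.0565 = 17540 N·m.
ω = 2π·92.8/60 = 9.718 rad/s, so P_max = T_max·ω = 1.704×10^5 W.

229 hp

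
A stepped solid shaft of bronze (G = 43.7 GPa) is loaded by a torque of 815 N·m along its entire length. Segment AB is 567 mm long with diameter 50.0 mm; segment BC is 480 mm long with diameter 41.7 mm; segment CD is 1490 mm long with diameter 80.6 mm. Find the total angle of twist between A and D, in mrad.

54.1 mrad

J_AB = π(0.0500)⁴/32 = 6.14×10^-7 m⁴; J_BC = π(0.0417)⁴/32 = 2.97×10^-7 m⁴; J_CD = π(0.0806)⁴/32 = 4.14×10^-6 m⁴.
θ = (T/G)·Σ L_i/J_i = (815.0/43.7×10⁹)·(0.567/6.14×10^-7 + 0.480/2.97×10^-7 + 1.49/4.14×10^-6) = 0.05410 rad.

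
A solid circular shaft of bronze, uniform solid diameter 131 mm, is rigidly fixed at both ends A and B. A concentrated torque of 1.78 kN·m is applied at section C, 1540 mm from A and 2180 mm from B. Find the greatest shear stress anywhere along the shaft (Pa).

With uniform GJ and both ends fixed, compatibility θ_AC = θ_CB gives T_A·a = T_B·b, together with T_A + T_B = T₀.
T_A = T₀·b/(a+b) = 1780·2180/3720 = 1043 N·m; T_B = 736.9 N·m.
τ in each portion: τ_AC = 2.36×10^6 Pa, τ_CB = 1.67×10^6 Pa; maximum is in AC.
τ_max = T_AC·r/J = 1043·0.0655/2.89×10^-5 = 2.363×10^6 Pa.

2.36e6 Pa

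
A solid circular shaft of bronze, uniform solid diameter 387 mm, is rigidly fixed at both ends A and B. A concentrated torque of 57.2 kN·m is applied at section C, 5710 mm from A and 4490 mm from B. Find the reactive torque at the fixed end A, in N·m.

25200 N·m

With uniform GJ and both ends fixed, compatibility θ_AC = θ_CB gives T_A·a = T_B·b, together with T_A + T_B = T₀.
T_A = T₀·b/(a+b) = 57200·4490/10200 = 25180 N·m; T_B = 32020 N·m.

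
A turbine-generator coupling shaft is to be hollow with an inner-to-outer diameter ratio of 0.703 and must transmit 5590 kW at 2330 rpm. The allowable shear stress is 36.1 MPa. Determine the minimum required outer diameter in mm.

ω = 2π·2330/60 = 244.0 rad/s, so T = P/ω = 5590×10³ / 244.0 = 22910 N·m.
For a hollow shaft with d_i/d_o = 0.703: τ_max = 16T/(π d_o³ (1−k⁴)), so d_o = [16T/(π τ_allow (1−k⁴))]^(1/3) = [16·22910/(π·3.61×10^7·0.7558)]^(1/3) = 0.1623 m.

162 mm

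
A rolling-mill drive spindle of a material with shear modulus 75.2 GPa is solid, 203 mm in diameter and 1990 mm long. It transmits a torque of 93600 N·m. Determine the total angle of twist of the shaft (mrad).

J = πd⁴/32 = π(0.203)⁴/32 = 1.667×10^-4 m⁴.
θ = T·L/(G·J) = 93600 × 1.99 / (75.2×10⁹ × 1.667×10^-4) = 0.01486 rad.

14.9 mrad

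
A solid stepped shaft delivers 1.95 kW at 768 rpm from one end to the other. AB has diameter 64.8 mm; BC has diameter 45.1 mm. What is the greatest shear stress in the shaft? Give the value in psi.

195 psi

ω = 2π·768/60 = 80.42 rad/s, so T = P/ω = 1.95×10³ / 80.42 = 24.25 N·m.
Under the same torque, τ_max = 16T/(πd³) is largest where d is smallest — segment BC (d = 45.1 mm).
τ_max = 16·24.25/(π·(0.0451)³) = 1.346×10^6 Pa.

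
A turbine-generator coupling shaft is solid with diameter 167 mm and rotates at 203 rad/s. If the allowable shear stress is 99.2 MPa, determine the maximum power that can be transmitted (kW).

J = πd⁴/32 = π(0.167)⁴/32 = 7.636×10^-5 m⁴.
T_max = τ_allow·J/r = 9.92×10^7 × 7.636×10^-5 / 0.0835 = 90720 N·m.
ω = 203 rad/s, so P_max = T_max·ω = 1.842×10^7 W.

18400 kW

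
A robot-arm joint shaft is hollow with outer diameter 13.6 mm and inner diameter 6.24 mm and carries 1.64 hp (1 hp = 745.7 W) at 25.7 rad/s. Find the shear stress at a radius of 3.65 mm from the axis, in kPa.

ω = 25.7 rad/s, so T = P/ω = 1.64×745.7 / 25.70 = 47.59 N·m.
J = π(d_o⁴ − d_i⁴)/32 = π(0.0136⁴ − 0.00624⁴)/32 = 3.210×10^-9 m⁴.
Shear stress varies linearly with radius: τ = T·r/J = 47.59 × 0.00365 / 3.210×10^-9 = 5.411×10^7 Pa.

54100 kPa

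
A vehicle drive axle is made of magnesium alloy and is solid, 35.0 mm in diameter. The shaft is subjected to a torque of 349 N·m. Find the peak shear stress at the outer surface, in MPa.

41.5 MPa

J = πd⁴/32 = π(0.0350)⁴/32 = 1.473×10^-7 m⁴.
τ_max = T·r/J = 349.0 × 0.0175 / 1.473×10^-7 = 4.146×10^7 Pa.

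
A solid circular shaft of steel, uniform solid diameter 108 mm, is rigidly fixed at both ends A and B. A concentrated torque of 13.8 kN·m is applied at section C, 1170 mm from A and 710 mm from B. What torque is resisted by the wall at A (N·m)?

With uniform GJ and both ends fixed, compatibility θ_AC = θ_CB gives T_A·a = T_B·b, together with T_A + T_B = T₀.
T_A = T₀·b/(a+b) = 13800·710/1880 = 5212 N·m; T_B = 8588 N·m.

5210 N·m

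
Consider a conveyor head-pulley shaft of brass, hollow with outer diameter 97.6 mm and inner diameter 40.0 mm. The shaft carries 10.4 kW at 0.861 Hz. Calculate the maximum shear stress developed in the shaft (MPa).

10.8 MPa

ω = 2π·0.861 = 5.410 rad/s, so T = P/ω = 10.4×10³ / 5.410 = 1922 N·m.
J = π(d_o⁴ − d_i⁴)/32 = π(0.0976⁴ − 0.0400⁴)/32 = 8.657×10^-6 m⁴.
τ_max = T·r/J = 1922 × 0.0488 / 8.657×10^-6 = 1.084×10^7 Pa.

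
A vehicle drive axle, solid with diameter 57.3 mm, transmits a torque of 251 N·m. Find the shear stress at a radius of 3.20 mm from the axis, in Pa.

J = πd⁴/32 = π(0.0573)⁴/32 = 1.058×10^-6 m⁴.
Shear stress varies linearly with radius: τ = T·r/J = 251.0 × 0.00320 / 1.058×10^-6 = 7.589×10^5 Pa.

759000 Pa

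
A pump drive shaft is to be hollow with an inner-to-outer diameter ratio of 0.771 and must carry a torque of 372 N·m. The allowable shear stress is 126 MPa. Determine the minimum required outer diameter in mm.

For a hollow shaft with d_i/d_o = 0.771: τ_max = 16T/(π d_o³ (1−k⁴)), so d_o = [16T/(π τ_allow (1−k⁴))]^(1/3) = [16·372.0/(π·1.26×10^8·0.6466)]^(1/3) = 0.02854 m.

28.5 mm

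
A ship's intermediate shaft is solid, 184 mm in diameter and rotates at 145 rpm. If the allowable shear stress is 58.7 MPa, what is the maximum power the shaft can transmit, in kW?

1090 kW

J = πd⁴/32 = π(0.184)⁴/32 = 1.125×10^-4 m⁴.
T_max = τ_allow·J/r = 5.87×10^7 × 1.125×10^-4 / 0.0920 = 71800 N·m.
ω = 2π·145/60 = 15.18 rad/s, so P_max = T_max·ω = 1.090×10^6 W.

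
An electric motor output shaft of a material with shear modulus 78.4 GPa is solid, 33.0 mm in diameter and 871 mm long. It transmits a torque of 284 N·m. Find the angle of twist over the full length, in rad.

0.0271 rad

J = πd⁴/32 = π(0.0330)⁴/32 = 1.164×10^-7 m⁴.
θ = T·L/(G·J) = 284.0 × 0.871 / (78.4×10⁹ × 1.164×10^-7) = 0.02710 rad.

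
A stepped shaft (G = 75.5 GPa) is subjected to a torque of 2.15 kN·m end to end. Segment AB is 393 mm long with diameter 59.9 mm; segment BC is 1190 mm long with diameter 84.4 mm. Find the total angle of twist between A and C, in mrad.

15.7 mrad

J_AB = π(0.0599)⁴/32 = 1.26×10^-6 m⁴; J_BC = π(0.0844)⁴/32 = 4.98×10^-6 m⁴.
θ = (T/G)·Σ L_i/J_i = (2150/75.5×10⁹)·(0.393/1.26×10^-6 + 1.19/4.98×10^-6) = 0.01566 rad.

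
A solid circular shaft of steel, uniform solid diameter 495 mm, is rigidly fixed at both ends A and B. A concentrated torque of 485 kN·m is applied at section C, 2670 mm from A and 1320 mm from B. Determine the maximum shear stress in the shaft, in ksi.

With uniform GJ and both ends fixed, compatibility θ_AC = θ_CB gives T_A·a = T_B·b, together with T_A + T_B = T₀.
T_A = T₀·b/(a+b) = 485000·1320/3990 = 160500 N·m; T_B = 324500 N·m.
τ in each portion: τ_AC = 6.74×10^6 Pa, τ_CB = 1.36×10^7 Pa; maximum is in CB.
τ_max = T_CB·r/J = 324500·0.247/5.89×10^-3 = 1.363×10^7 Pa.

1.98 ksi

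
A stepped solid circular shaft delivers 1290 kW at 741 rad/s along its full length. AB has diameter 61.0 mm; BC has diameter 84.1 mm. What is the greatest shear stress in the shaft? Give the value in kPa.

39100 kPa

ω = 741 rad/s, so T = P/ω = 1290×10³ / 741.0 = 1741 N·m.
Under the same torque, τ_max = 16T/(πd³) is largest where d is smallest — segment AB (d = 61.0 mm).
τ_max = 16·1741/(π·(0.0610)³) = 3.906×10^7 Pa.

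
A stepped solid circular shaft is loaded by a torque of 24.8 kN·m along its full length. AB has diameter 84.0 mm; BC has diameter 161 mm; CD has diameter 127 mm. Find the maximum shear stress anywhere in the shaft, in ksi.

Under the same torque, τ_max = 16T/(πd³) is largest where d is smallest — segment AB (d = 84.0 mm).
τ_max = 16·24800/(π·(0.0840)³) = 2.131×10^8 Pa.

30.9 ksi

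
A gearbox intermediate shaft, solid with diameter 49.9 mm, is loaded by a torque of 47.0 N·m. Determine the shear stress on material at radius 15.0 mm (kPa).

J = πd⁴/32 = π(0.0499)⁴/32 = 6.087×10^-7 m⁴.
Shear stress varies linearly with radius: τ = T·r/J = 47.00 × 0.0150 / 6.087×10^-7 = 1.158×10^6 Pa.

1160 kPa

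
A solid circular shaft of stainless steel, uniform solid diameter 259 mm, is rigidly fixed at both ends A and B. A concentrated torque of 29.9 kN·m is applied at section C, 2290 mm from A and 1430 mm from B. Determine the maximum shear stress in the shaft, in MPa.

With uniform GJ and both ends fixed, compatibility θ_AC = θ_CB gives T_A·a = T_B·b, together with T_A + T_B = T₀.
T_A = T₀·b/(a+b) = 29900·1430/3720 = 11490 N·m; T_B = 18410 N·m.
τ in each portion: τ_AC = 3.37×10^6 Pa, τ_CB = 5.40×10^6 Pa; maximum is in CB.
τ_max = T_CB·r/J = 18410·0.130/4.42×10^-4 = 5.396×10^6 Pa.

5.40 MPa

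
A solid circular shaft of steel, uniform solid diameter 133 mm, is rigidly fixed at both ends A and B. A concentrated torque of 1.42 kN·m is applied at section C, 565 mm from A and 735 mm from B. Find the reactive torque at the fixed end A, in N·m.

With uniform GJ and both ends fixed, compatibility θ_AC = θ_CB gives T_A·a = T_B·b, together with T_A + T_B = T₀.
T_A = T₀·b/(a+b) = 1420·735/1300 = 802.8 N·m; T_B = 617.2 N·m.

803 N·m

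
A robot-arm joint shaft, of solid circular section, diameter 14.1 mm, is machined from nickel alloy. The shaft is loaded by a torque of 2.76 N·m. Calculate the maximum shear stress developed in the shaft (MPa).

J = πd⁴/32 = π(0.0141)⁴/32 = 3.880×10^-9 m⁴.
τ_max = T·r/J = 2.760 × 0.00705 / 3.880×10^-9 = 5.014×10^6 Pa.

5.01 MPa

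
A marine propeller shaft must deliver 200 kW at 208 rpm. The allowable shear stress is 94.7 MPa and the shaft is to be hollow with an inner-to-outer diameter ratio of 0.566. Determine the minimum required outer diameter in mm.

ω = 2π·208/60 = 21.78 rad/s, so T = P/ω = 200×10³ / 21.78 = 9182 N·m.
For a hollow shaft with d_i/d_o = 0.566: τ_max = 16T/(π d_o³ (1−k⁴)), so d_o = [16T/(π τ_allow (1−k⁴))]^(1/3) = [16·9182/(π·9.47×10^7·0.8974)]^(1/3) = 0.08195 m.

81.9 mm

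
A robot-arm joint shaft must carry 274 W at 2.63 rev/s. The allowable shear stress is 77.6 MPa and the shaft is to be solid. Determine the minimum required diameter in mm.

10.3 mm

ω = 2π·2.63 = 16.52 rad/s, so T = P/ω = 274 / 16.52 = 16.58 N·m.
For a solid shaft τ_max = 16T/(πd³), so d = (16T/(π τ_allow))^(1/3) = (16·16.58/(π·7.76×10^7))^(1/3) = 0.01029 m.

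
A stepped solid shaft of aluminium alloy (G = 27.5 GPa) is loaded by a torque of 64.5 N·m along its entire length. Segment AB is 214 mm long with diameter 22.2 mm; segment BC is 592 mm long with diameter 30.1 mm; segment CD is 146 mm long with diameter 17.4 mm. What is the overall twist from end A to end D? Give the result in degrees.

4.37°

J_AB = π(0.0222)⁴/32 = 2.38×10^-8 m⁴; J_BC = π(0.0301)⁴/32 = 8.06×10^-8 m⁴; J_CD = π(0.0174)⁴/32 = 9.00×10^-9 m⁴.
θ = (T/G)·Σ L_i/J_i = (64.50/27.5×10⁹)·(0.214/2.38×10^-8 + 0.592/8.06×10^-8 + 0.146/9.00×10^-9) = 0.07633 rad.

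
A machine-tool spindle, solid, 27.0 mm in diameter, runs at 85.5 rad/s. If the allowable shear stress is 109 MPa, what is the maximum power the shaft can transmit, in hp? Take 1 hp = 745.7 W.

48.3 hp

J = πd⁴/32 = π(0.0270)⁴/32 = 5.217×10^-8 m⁴.
T_max = τ_allow·J/r = 1.09×10^8 × 5.217×10^-8 / 0.0135 = 421.3 N·m.
ω = 85.5 rad/s, so P_max = T_max·ω = 3.602×10^4 W.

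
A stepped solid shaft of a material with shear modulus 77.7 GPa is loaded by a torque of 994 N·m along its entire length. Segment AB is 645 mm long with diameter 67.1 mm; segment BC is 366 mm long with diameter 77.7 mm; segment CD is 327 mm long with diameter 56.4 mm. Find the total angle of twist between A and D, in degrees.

0.554°

J_AB = π(0.0671)⁴/32 = 1.99×10^-6 m⁴; J_BC = π(0.0777)⁴/32 = 3.58×10^-6 m⁴; J_CD = π(0.0564)⁴/32 = 9.93×10^-7 m⁴.
θ = (T/G)·Σ L_i/J_i = (994.0/77.7×10⁹)·(0.645/1.99×10^-6 + 0.366/3.58×10^-6 + 0.327/9.93×10^-7) = 9.666×10^-3 rad.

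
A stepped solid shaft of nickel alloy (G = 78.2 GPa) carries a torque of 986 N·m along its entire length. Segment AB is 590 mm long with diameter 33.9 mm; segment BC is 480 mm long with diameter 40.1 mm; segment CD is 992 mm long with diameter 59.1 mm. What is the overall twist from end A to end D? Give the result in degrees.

5.25°

J_AB = π(0.0339)⁴/32 = 1.30×10^-7 m⁴; J_BC = π(0.0401)⁴/32 = 2.54×10^-7 m⁴; J_CD = π(0.0591)⁴/32 = 1.20×10^-6 m⁴.
θ = (T/G)·Σ L_i/J_i = (986.0/78.2×10⁹)·(0.590/1.30×10^-7 + 0.480/2.54×10^-7 + 0.992/1.20×10^-6) = 0.09166 rad.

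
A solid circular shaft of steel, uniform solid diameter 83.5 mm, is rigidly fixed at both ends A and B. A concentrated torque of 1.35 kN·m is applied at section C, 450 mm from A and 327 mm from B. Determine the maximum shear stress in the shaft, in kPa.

6840 kPa

With uniform GJ and both ends fixed, compatibility θ_AC = θ_CB gives T_A·a = T_B·b, together with T_A + T_B = T₀.
T_A = T₀·b/(a+b) = 1350·327/777.0 = 568.1 N·m; T_B = 781.9 N·m.
τ in each portion: τ_AC = 4.97×10^6 Pa, τ_CB = 6.84×10^6 Pa; maximum is in CB.
τ_max = T_CB·r/J = 781.9·0.0418/4.77×10^-6 = 6.840×10^6 Pa.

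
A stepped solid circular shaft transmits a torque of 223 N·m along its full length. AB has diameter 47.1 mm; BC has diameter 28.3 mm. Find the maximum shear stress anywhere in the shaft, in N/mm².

Under the same torque, τ_max = 16T/(πd³) is largest where d is smallest — segment BC (d = 28.3 mm).
τ_max = 16·223.0/(π·(0.0283)³) = 5.011×10^7 Pa.

50.1 N/mm²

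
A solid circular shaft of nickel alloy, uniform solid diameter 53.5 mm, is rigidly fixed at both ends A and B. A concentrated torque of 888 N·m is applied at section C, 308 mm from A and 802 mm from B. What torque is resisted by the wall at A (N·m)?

642 N·m

With uniform GJ and both ends fixed, compatibility θ_AC = θ_CB gives T_A·a = T_B·b, together with T_A + T_B = T₀.
T_A = T₀·b/(a+b) = 888.0·802/1110 = 641.6 N·m; T_B = 246.4 N·m.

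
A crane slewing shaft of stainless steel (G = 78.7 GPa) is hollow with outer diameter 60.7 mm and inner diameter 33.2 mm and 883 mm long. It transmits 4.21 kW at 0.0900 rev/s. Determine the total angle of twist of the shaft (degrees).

ω = 2π·0.0900 = 0.5655 rad/s, so T = P/ω = 4.21×10³ / 0.5655 = 7445 N·m.
J = π(d_o⁴ − d_i⁴)/32 = π(0.0607⁴ − 0.0332⁴)/32 = 1.213×10^-6 m⁴.
θ = T·L/(G·J) = 7445 × 0.883 / (78.7×10⁹ × 1.213×10^-6) = 0.06883 rad.

3.94°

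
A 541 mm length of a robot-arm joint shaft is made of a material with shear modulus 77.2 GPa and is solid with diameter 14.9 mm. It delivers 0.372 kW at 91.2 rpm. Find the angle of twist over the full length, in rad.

ω = 2π·91.2/60 = 9.550 rad/s, so T = P/ω = 0.372×10³ / 9.550 = 38.95 N·m.
J = πd⁴/32 = π(0.0149)⁴/32 = 4.839×10^-9 m⁴.
θ = T·L/(G·J) = 38.95 × 0.541 / (77.2×10⁹ × 4.839×10^-9) = 0.05641 rad.

0.0564 rad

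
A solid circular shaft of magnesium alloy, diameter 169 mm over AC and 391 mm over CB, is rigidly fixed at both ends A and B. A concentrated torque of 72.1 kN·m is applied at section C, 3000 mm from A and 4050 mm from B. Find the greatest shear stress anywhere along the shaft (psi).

Compatibility: T_A·a/J_AC = T_B·b/J_CB with T_A + T_B = T₀.
J_AC = 8.01×10^-5 m⁴, J_CB = 2.29×10^-3 m⁴, so T_A = T₀·(J_AC/a)/((J_AC/a)+(J_CB/b)) = 3244 N·m, T_B = 68860 N·m.
τ in each portion: τ_AC = 3.42×10^6 Pa, τ_CB = 5.87×10^6 Pa; maximum is in CB.
τ_max = T_CB·r/J = 68860·0.196/2.29×10^-3 = 5.867×10^6 Pa.

851 psi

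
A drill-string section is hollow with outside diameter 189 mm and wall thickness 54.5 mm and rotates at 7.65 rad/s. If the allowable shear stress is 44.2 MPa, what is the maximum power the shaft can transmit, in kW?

434 kW

J = π(d_o⁴ − d_i⁴)/32 = π(0.189⁴ − 0.0800⁴)/32 = 1.212×10^-4 m⁴.
T_max = τ_allow·J/r = 4.42×10^7 × 1.212×10^-4 / 0.0945 = 56710 N·m.
ω = 7.65 rad/s, so P_max = T_max·ω = 4.338×10^5 W.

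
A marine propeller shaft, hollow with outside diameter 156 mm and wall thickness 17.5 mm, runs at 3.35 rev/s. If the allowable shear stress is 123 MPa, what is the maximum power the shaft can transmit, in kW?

1230 kW

J = π(d_o⁴ − d_i⁴)/32 = π(0.156⁴ − 0.121⁴)/32 = 3.710×10^-5 m⁴.
T_max = τ_allow·J/r = 1.23×10^8 × 3.710×10^-5 / 0.0780 = 58500 N·m.
ω = 2π·3.35 = 21.05 rad/s, so P_max = T_max·ω = 1.231×10^6 W.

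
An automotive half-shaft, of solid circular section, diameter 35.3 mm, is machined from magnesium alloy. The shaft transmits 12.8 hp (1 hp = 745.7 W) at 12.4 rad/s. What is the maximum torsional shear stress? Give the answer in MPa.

ω = 12.4 rad/s, so T = P/ω = 12.8×745.7 / 12.40 = 769.8 N·m.
J = πd⁴/32 = π(0.0353)⁴/32 = 1.524×10^-7 m⁴.
τ_max = T·r/J = 769.8 × 0.0176 / 1.524×10^-7 = 8.912×10^7 Pa.

89.1 MPa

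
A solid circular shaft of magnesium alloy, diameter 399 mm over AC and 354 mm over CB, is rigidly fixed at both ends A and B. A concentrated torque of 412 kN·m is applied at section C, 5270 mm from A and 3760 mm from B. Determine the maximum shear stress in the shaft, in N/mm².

Compatibility: T_A·a/J_AC = T_B·b/J_CB with T_A + T_B = T₀.
J_AC = 2.49×10^-3 m⁴, J_CB = 1.54×10^-3 m⁴, so T_A = T₀·(J_AC/a)/((J_AC/a)+(J_CB/b)) = 220500 N·m, T_B = 191500 N·m.
τ in each portion: τ_AC = 1.77×10^7 Pa, τ_CB = 2.20×10^7 Pa; maximum is in CB.
τ_max = T_CB·r/J = 191500·0.177/1.54×10^-3 = 2.198×10^7 Pa.

22.0 N/mm²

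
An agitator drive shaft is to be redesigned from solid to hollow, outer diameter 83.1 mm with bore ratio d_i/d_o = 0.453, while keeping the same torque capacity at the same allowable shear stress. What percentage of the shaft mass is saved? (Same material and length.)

Equal τ_max and T ⇒ the solid shaft needs d_s³ = d_o³(1−k⁴), so d_s = 83.1·(1−0.453⁴)^(1/3) = 81.92 mm.
Area ratio A_h/A_s = d_o²(1−k²)/d_s² = (1−k²)/(1−k⁴)^(2/3) = 0.8179.
Mass saving = 1 − 0.8179 = 18.2 %.

18.2 %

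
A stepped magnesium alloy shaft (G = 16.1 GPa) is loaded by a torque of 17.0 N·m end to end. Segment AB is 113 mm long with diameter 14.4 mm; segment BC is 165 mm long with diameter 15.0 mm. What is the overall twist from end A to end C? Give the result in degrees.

J_AB = π(0.0144)⁴/32 = 4.22×10^-9 m⁴; J_BC = π(0.0150)⁴/32 = 4.97×10^-9 m⁴.
θ = (T/G)·Σ L_i/J_i = (17.00/16.1×10⁹)·(0.113/4.22×10^-9 + 0.165/4.97×10^-9) = 0.06332 rad.

3.63°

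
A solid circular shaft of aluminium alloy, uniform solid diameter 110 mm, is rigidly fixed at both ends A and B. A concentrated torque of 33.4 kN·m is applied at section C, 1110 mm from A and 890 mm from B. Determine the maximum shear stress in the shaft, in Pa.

7.09e7 Pa

With uniform GJ and both ends fixed, compatibility θ_AC = θ_CB gives T_A·a = T_B·b, together with T_A + T_B = T₀.
T_A = T₀·b/(a+b) = 33400·890/2000 = 14860 N·m; T_B = 18540 N·m.
τ in each portion: τ_AC = 5.69×10^7 Pa, τ_CB = 7.09×10^7 Pa; maximum is in CB.
τ_max = T_CB·r/J = 18540·0.0550/1.44×10^-5 = 7.093×10^7 Pa.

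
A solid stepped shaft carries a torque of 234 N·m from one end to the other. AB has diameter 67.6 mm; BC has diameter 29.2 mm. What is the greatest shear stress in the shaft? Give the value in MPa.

47.9 MPa

Under the same torque, τ_max = 16T/(πd³) is largest where d is smallest — segment BC (d = 29.2 mm).
τ_max = 16·234.0/(π·(0.0292)³) = 4.787×10^7 Pa.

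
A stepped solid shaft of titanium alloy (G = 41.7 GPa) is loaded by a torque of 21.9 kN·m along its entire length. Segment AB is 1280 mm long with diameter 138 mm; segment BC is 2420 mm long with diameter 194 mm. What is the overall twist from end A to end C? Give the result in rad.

0.0280 rad

J_AB = π(0.138)⁴/32 = 3.56×10^-5 m⁴; J_BC = π(0.194)⁴/32 = 1.39×10^-4 m⁴.
θ = (T/G)·Σ L_i/J_i = (21900/41.7×10⁹)·(1.28/3.56×10^-5 + 2.42/1.39×10^-4) = 0.02802 rad.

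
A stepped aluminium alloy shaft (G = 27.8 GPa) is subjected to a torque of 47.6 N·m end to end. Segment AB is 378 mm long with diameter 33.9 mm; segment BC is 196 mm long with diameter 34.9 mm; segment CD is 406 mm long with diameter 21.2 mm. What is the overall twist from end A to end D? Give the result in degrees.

2.43°

J_AB = π(0.0339)⁴/32 = 1.30×10^-7 m⁴; J_BC = π(0.0349)⁴/32 = 1.46×10^-7 m⁴; J_CD = π(0.0212)⁴/32 = 1.98×10^-8 m⁴.
θ = (T/G)·Σ L_i/J_i = (47.60/27.8×10⁹)·(0.378/1.30×10^-7 + 0.196/1.46×10^-7 + 0.406/1.98×10^-8) = 0.04235 rad.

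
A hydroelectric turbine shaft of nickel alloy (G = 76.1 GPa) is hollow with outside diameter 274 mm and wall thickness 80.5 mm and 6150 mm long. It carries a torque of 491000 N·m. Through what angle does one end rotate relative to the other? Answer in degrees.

J = π(d_o⁴ − d_i⁴)/32 = π(0.274⁴ − 0.113⁴)/32 = 5.373×10^-4 m⁴.
θ = T·L/(G·J) = 491000 × 6.15 / (76.1×10⁹ × 5.373×10^-4) = 0.07384 rad.

4.23°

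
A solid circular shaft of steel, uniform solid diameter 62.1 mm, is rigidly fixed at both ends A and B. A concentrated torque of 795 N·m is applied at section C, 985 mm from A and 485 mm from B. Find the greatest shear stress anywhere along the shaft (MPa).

With uniform GJ and both ends fixed, compatibility θ_AC = θ_CB gives T_A·a = T_B·b, together with T_A + T_B = T₀.
T_A = T₀·b/(a+b) = 795.0·485/1470 = 262.3 N·m; T_B = 532.7 N·m.
τ in each portion: τ_AC = 5.58×10^6 Pa, τ_CB = 1.13×10^7 Pa; maximum is in CB.
τ_max = T_CB·r/J = 532.7·0.0311/1.46×10^-6 = 1.133×10^7 Pa.

11.3 MPa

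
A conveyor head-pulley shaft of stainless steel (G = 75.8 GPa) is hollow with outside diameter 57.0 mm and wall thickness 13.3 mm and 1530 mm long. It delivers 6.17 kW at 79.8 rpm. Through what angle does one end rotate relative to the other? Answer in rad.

ω = 2π·79.8/60 = 8.357 rad/s, so T = P/ω = 6.17×10³ / 8.357 = 738.3 N·m.
J = π(d_o⁴ − d_i⁴)/32 = π(0.0570⁴ − 0.0304⁴)/32 = 9.525×10^-7 m⁴.
θ = T·L/(G·J) = 738.3 × 1.53 / (75.8×10⁹ × 9.525×10^-7) = 0.01565 rad.

0.0156 rad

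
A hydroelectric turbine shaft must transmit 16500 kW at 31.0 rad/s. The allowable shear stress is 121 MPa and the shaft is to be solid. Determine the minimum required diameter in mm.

282 mm

ω = 31.0 rad/s, so T = P/ω = 16500×10³ / 31.00 = 532300 N·m.
For a solid shaft τ_max = 16T/(πd³), so d = (16T/(π τ_allow))^(1/3) = (16·532300/(π·1.21×10^8))^(1/3) = 0.2819 m.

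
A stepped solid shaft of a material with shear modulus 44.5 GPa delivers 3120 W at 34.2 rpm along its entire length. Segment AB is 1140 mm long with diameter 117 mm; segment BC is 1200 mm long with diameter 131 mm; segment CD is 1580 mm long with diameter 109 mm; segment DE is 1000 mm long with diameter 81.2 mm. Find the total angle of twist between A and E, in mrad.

ω = 2π·34.2/60 = 3.581 rad/s, so T = P/ω = 3120 / 3.581 = 871.2 N·m.
J_AB = π(0.117)⁴/32 = 1.84×10^-5 m⁴; J_BC = π(0.131)⁴/32 = 2.89×10^-5 m⁴; J_CD = π(0.109)⁴/32 = 1.39×10^-5 m⁴; J_DE = π(0.0812)⁴/32 = 4.27×10^-6 m⁴.
θ = (T/G)·Σ L_i/J_i = (871.2/44.5×10⁹)·(1.14/1.84×10^-5 + 1.20/2.89×10^-5 + 1.58/1.39×10^-5 + 1.00/4.27×10^-6) = 8.844×10^-3 rad.

8.84 mrad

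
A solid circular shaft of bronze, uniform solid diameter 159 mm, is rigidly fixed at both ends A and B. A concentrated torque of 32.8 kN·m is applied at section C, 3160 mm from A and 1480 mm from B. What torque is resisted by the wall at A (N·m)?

With uniform GJ and both ends fixed, compatibility θ_AC = θ_CB gives T_A·a = T_B·b, together with T_A + T_B = T₀.
T_A = T₀·b/(a+b) = 32800·1480/4640 = 10460 N·m; T_B = 22340 N·m.

10500 N·m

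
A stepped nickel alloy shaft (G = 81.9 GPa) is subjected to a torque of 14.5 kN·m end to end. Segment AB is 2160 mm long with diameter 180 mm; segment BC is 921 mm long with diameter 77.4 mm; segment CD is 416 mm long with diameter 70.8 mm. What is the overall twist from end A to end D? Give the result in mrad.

79.8 mrad

J_AB = π(0.180)⁴/32 = 1.03×10^-4 m⁴; J_BC = π(0.0774)⁴/32 = 3.52×10^-6 m⁴; J_CD = π(0.0708)⁴/32 = 2.47×10^-6 m⁴.
θ = (T/G)·Σ L_i/J_i = (14500/81.9×10⁹)·(2.16/1.03×10^-4 + 0.921/3.52×10^-6 + 0.416/2.47×10^-6) = 0.07985 rad.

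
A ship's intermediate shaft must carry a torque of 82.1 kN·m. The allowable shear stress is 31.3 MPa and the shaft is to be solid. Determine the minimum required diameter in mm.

237 mm

For a solid shaft τ_max = 16T/(πd³), so d = (16T/(π τ_allow))^(1/3) = (16·82100/(π·3.13×10^7))^(1/3) = 0.2373 m.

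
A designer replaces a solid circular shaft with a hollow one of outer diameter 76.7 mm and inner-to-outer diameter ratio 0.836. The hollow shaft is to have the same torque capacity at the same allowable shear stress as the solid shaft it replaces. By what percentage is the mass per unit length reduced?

52.9 %

Equal τ_max and T ⇒ the solid shaft needs d_s³ = d_o³(1−k⁴), so d_s = 76.7·(1−0.836⁴)^(1/3) = 61.34 mm.
Area ratio A_h/A_s = d_o²(1−k²)/d_s² = (1−k²)/(1−k⁴)^(2/3) = 0.4708.
Mass saving = 1 − 0.4708 = 52.9 %.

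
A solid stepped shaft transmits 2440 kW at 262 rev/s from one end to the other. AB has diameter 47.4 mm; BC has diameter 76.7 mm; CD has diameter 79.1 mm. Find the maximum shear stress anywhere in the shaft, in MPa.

ω = 2π·262 = 1646 rad/s, so T = P/ω = 2440×10³ / 1646 = 1482 N·m.
Under the same torque, τ_max = 16T/(πd³) is largest where d is smallest — segment AB (d = 47.4 mm).
τ_max = 16·1482/(π·(0.0474)³) = 7.088×10^7 Pa.

70.9 MPa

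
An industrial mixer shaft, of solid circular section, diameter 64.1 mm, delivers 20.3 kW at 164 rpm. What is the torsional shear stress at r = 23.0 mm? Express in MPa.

ω = 2π·164/60 = 17.17 rad/s, so T = P/ω = 20.3×10³ / 17.17 = 1182 N·m.
J = πd⁴/32 = π(0.0641)⁴/32 = 1.657×10^-6 m⁴.
Shear stress varies linearly with radius: τ = T·r/J = 1182 × 0.0230 / 1.657×10^-6 = 1.640×10^7 Pa.

16.4 MPa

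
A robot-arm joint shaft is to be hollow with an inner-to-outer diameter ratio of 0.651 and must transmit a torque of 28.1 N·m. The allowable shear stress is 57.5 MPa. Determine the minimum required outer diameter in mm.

For a hollow shaft with d_i/d_o = 0.651: τ_max = 16T/(π d_o³ (1−k⁴)), so d_o = [16T/(π τ_allow (1−k⁴))]^(1/3) = [16·28.10/(π·5.75×10^7·0.8204)]^(1/3) = 0.01448 m.

14.5 mm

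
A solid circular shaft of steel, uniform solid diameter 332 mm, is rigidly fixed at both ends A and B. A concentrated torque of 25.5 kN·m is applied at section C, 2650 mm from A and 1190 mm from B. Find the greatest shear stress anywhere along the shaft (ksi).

0.355 ksi

With uniform GJ and both ends fixed, compatibility θ_AC = θ_CB gives T_A·a = T_B·b, together with T_A + T_B = T₀.
T_A = T₀·b/(a+b) = 25500·1190/3840 = 7902 N·m; T_B = 17600 N·m.
τ in each portion: τ_AC = 1.10×10^6 Pa, τ_CB = 2.45×10^6 Pa; maximum is in CB.
τ_max = T_CB·r/J = 17600·0.166/1.19×10^-3 = 2.449×10^6 Pa.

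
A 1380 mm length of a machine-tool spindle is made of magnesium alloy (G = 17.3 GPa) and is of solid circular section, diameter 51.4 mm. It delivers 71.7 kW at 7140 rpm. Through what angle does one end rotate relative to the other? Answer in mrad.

ω = 2π·7140/60 = 747.7 rad/s, so T = P/ω = 71.7×10³ / 747.7 = 95.89 N·m.
J = πd⁴/32 = π(0.0514)⁴/32 = 6.853×10^-7 m⁴.
θ = T·L/(G·J) = 95.89 × 1.38 / (17.3×10⁹ × 6.853×10^-7) = 0.01116 rad.

11.2 mrad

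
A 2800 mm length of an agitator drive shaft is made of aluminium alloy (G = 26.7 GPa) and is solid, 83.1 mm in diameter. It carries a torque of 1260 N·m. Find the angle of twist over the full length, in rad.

J = πd⁴/32 = π(0.0831)⁴/32 = 4.682×10^-6 m⁴.
θ = T·L/(G·J) = 1260 × 2.80 / (26.7×10⁹ × 4.682×10^-6) = 0.02822 rad.

0.0282 rad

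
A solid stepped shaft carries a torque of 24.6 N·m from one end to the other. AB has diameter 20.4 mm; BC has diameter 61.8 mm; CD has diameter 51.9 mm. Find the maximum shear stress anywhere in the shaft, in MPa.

14.8 MPa

Under the same torque, τ_max = 16T/(πd³) is largest where d is smallest — segment AB (d = 20.4 mm).
τ_max = 16·24.60/(π·(0.0204)³) = 1.476×10^7 Pa.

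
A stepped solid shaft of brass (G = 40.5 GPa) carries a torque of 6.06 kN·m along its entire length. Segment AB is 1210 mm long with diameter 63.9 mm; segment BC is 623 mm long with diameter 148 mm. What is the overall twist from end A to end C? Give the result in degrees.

6.45°

J_AB = π(0.0639)⁴/32 = 1.64×10^-6 m⁴; J_BC = π(0.148)⁴/32 = 4.71×10^-5 m⁴.
θ = (T/G)·Σ L_i/J_i = (6060/40.5×10⁹)·(1.21/1.64×10^-6 + 0.623/4.71×10^-5) = 0.1126 rad.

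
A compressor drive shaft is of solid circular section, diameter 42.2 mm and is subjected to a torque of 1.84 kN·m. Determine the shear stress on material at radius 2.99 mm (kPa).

J = πd⁴/32 = π(0.0422)⁴/32 = 3.114×10^-7 m⁴.
Shear stress varies linearly with radius: τ = T·r/J = 1840 × 0.00299 / 3.114×10^-7 = 1.767×10^7 Pa.

17700 kPa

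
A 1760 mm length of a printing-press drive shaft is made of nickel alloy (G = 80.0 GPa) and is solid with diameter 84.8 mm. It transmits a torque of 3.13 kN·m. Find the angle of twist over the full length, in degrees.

J = πd⁴/32 = π(0.0848)⁴/32 = 5.077×10^-6 m⁴.
θ = T·L/(G·J) = 3130 × 1.76 / (80.0×10⁹ × 5.077×10^-6) = 0.01356 rad.

0.777°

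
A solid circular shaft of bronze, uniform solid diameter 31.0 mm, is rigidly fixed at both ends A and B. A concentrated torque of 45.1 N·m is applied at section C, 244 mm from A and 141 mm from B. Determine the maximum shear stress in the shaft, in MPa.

4.89 MPa

With uniform GJ and both ends fixed, compatibility θ_AC = θ_CB gives T_A·a = T_B·b, together with T_A + T_B = T₀.
T_A = T₀·b/(a+b) = 45.10·141/385.0 = 16.52 N·m; T_B = 28.58 N·m.
τ in each portion: τ_AC = 2.82×10^6 Pa, τ_CB = 4.89×10^6 Pa; maximum is in CB.
τ_max = T_CB·r/J = 28.58·0.0155/9.07×10^-8 = 4.886×10^6 Pa.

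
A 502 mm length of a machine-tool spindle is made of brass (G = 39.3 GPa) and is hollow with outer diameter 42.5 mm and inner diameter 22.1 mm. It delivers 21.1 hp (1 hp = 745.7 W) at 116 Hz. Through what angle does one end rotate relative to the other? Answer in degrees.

0.0532°

ω = 2π·116 = 728.8 rad/s, so T = P/ω = 21.1×745.7 / 728.8 = 21.59 N·m.
J = π(d_o⁴ − d_i⁴)/32 = π(0.0425⁴ − 0.0221⁴)/32 = 2.969×10^-7 m⁴.
θ = T·L/(G·J) = 21.59 × 0.502 / (39.3×10⁹ × 2.969×10^-7) = 9.288×10^-4 rad.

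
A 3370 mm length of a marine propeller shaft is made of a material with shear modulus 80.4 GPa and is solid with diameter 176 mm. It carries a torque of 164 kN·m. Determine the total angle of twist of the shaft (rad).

J = πd⁴/32 = π(0.176)⁴/32 = 9.420×10^-5 m⁴.
θ = T·L/(G·J) = 164000 × 3.37 / (80.4×10⁹ × 9.420×10^-5) = 0.07297 rad.

0.0730 rad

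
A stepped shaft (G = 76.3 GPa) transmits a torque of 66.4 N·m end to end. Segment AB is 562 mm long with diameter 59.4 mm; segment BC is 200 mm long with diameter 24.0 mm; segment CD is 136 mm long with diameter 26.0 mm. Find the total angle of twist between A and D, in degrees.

J_AB = π(0.0594)⁴/32 = 1.22×10^-6 m⁴; J_BC = π(0.0240)⁴/32 = 3.26×10^-8 m⁴; J_CD = π(0.0260)⁴/32 = 4.49×10^-8 m⁴.
θ = (T/G)·Σ L_i/J_i = (66.40/76.3×10⁹)·(0.562/1.22×10^-6 + 0.200/3.26×10^-8 + 0.136/4.49×10^-8) = 8.382×10^-3 rad.

0.480°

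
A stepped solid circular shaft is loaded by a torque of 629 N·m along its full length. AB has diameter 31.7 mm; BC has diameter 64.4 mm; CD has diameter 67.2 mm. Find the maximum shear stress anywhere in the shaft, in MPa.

101 MPa

Under the same torque, τ_max = 16T/(πd³) is largest where d is smallest — segment AB (d = 31.7 mm).
τ_max = 16·629.0/(π·(0.0317)³) = 1.006×10^8 Pa.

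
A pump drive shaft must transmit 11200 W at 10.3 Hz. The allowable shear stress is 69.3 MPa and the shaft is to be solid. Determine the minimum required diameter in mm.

23.3 mm

ω = 2π·10.3 = 64.72 rad/s, so T = P/ω = 11200 / 64.72 = 173.1 N·m.
For a solid shaft τ_max = 16T/(πd³), so d = (16T/(π τ_allow))^(1/3) = (16·173.1/(π·6.93×10^7))^(1/3) = 0.02334 m.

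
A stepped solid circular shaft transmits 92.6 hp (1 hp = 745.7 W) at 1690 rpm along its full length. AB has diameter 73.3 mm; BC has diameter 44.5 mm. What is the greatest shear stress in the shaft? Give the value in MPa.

ω = 2π·1690/60 = 177.0 rad/s, so T = P/ω = 92.6×745.7 / 177.0 = 390.2 N·m.
Under the same torque, τ_max = 16T/(πd³) is largest where d is smallest — segment BC (d = 44.5 mm).
τ_max = 16·390.2/(π·(0.0445)³) = 2.255×10^7 Pa.

22.6 MPa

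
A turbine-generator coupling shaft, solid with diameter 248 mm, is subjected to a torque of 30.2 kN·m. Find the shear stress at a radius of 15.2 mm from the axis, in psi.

179 psi

J = πd⁴/32 = π(0.248)⁴/32 = 3.714×10^-4 m⁴.
Shear stress varies linearly with radius: τ = T·r/J = 30200 × 0.0152 / 3.714×10^-4 = 1.236×10^6 Pa.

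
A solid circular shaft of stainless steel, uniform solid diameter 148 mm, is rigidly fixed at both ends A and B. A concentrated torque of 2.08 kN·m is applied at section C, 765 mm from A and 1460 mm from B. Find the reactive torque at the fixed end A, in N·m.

1360 N·m

With uniform GJ and both ends fixed, compatibility θ_AC = θ_CB gives T_A·a = T_B·b, together with T_A + T_B = T₀.
T_A = T₀·b/(a+b) = 2080·1460/2225 = 1365 N·m; T_B = 715.1 N·m.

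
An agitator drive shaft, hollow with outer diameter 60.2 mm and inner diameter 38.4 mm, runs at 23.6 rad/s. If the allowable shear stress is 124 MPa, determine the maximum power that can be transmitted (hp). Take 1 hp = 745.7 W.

J = π(d_o⁴ − d_i⁴)/32 = π(0.0602⁴ − 0.0384⁴)/32 = 1.076×10^-6 m⁴.
T_max = τ_allow·J/r = 1.24×10^8 × 1.076×10^-6 / 0.0301 = 4432 N·m.
ω = 23.6 rad/s, so P_max = T_max·ω = 1.046×10^5 W.

140 hp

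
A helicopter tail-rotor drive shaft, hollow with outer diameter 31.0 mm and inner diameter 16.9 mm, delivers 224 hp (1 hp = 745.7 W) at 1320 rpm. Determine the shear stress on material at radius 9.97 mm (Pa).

ω = 2π·1320/60 = 138.2 rad/s, so T = P/ω = 224×745.7 / 138.2 = 1208 N·m.
J = π(d_o⁴ − d_i⁴)/32 = π(0.0310⁴ − 0.0169⁴)/32 = 8.266×10^-8 m⁴.
Shear stress varies linearly with radius: τ = T·r/J = 1208 × 0.00997 / 8.266×10^-8 = 1.458×10^8 Pa.

1.46e8 Pa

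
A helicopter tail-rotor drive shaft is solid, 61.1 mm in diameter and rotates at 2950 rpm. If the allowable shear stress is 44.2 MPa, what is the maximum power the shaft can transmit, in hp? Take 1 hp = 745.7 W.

820 hp

J = πd⁴/32 = π(0.0611)⁴/32 = 1.368×10^-6 m⁴.
T_max = τ_allow·J/r = 4.42×10^7 × 1.368×10^-6 / 0.0306 = 1980 N·m.
ω = 2π·2950/60 = 308.9 rad/s, so P_max = T_max·ω = 6.115×10^5 W.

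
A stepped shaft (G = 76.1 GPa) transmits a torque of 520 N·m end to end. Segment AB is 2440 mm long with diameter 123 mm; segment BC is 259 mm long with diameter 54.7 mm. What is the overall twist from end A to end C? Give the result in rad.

J_AB = π(0.123)⁴/32 = 2.25×10^-5 m⁴; J_BC = π(0.0547)⁴/32 = 8.79×10^-7 m⁴.
θ = (T/G)·Σ L_i/J_i = (520.0/76.1×10⁹)·(2.44/2.25×10^-5 + 0.259/8.79×10^-7) = 2.756×10^-3 rad.

0.00276 rad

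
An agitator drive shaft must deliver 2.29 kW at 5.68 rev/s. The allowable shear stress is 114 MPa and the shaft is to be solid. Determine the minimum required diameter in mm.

14.2 mm

ω = 2π·5.68 = 35.69 rad/s, so T = P/ω = 2.29×10³ / 35.69 = 64.17 N·m.
For a solid shaft τ_max = 16T/(πd³), so d = (16T/(π τ_allow))^(1/3) = (16·64.17/(π·1.14×10^8))^(1/3) = 0.01421 m.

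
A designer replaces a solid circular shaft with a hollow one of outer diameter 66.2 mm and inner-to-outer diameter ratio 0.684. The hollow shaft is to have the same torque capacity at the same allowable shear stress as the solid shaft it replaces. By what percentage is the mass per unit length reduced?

37.3 %

Equal τ_max and T ⇒ the solid shaft needs d_s³ = d_o³(1−k⁴), so d_s = 66.2·(1−0.684⁴)^(1/3) = 60.97 mm.
Area ratio A_h/A_s = d_o²(1−k²)/d_s² = (1−k²)/(1−k⁴)^(2/3) = 0.6274.
Mass saving = 1 − 0.6274 = 37.3 %.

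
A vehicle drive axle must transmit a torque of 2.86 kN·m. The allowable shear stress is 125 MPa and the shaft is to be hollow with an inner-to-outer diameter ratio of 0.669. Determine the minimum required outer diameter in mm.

52.6 mm

For a hollow shaft with d_i/d_o = 0.669: τ_max = 16T/(π d_o³ (1−k⁴)), so d_o = [16T/(π τ_allow (1−k⁴))]^(1/3) = [16·2860/(π·1.25×10^8·0.7997)]^(1/3) = 0.05262 m.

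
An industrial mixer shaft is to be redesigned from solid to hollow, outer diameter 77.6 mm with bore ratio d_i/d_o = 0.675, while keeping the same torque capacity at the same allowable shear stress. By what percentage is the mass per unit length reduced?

Equal τ_max and T ⇒ the solid shaft needs d_s³ = d_o³(1−k⁴), so d_s = 77.6·(1−0.675⁴)^(1/3) = 71.81 mm.
Area ratio A_h/A_s = d_o²(1−k²)/d_s² = (1−k²)/(1−k⁴)^(2/3) = 0.6357.
Mass saving = 1 − 0.6357 = 36.4 %.

36.4 %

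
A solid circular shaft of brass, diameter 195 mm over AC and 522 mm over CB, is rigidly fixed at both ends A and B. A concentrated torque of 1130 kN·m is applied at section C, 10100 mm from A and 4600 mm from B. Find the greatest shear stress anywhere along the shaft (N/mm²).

40.1 N/mm²

Compatibility: T_A·a/J_AC = T_B·b/J_CB with T_A + T_B = T₀.
J_AC = 1.42×10^-4 m⁴, J_CB = 7.29×10^-3 m⁴, so T_A = T₀·(J_AC/a)/((J_AC/a)+(J_CB/b)) = 9934 N·m, T_B = 1.120e6 N·m.
τ in each portion: τ_AC = 6.82×10^6 Pa, τ_CB = 4.01×10^7 Pa; maximum is in CB.
τ_max = T_CB·r/J = 1.120e6·0.261/7.29×10^-3 = 4.011×10^7 Pa.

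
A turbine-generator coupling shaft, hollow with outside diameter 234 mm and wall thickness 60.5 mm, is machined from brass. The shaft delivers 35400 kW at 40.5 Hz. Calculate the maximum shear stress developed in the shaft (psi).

ω = 2π·40.5 = 254.5 rad/s, so T = P/ω = 35400×10³ / 254.5 = 139100 N·m.
J = π(d_o⁴ − d_i⁴)/32 = π(0.234⁴ − 0.113⁴)/32 = 2.783×10^-4 m⁴.
τ_max = T·r/J = 139100 × 0.117 / 2.783×10^-4 = 5.848×10^7 Pa.

8480 psi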